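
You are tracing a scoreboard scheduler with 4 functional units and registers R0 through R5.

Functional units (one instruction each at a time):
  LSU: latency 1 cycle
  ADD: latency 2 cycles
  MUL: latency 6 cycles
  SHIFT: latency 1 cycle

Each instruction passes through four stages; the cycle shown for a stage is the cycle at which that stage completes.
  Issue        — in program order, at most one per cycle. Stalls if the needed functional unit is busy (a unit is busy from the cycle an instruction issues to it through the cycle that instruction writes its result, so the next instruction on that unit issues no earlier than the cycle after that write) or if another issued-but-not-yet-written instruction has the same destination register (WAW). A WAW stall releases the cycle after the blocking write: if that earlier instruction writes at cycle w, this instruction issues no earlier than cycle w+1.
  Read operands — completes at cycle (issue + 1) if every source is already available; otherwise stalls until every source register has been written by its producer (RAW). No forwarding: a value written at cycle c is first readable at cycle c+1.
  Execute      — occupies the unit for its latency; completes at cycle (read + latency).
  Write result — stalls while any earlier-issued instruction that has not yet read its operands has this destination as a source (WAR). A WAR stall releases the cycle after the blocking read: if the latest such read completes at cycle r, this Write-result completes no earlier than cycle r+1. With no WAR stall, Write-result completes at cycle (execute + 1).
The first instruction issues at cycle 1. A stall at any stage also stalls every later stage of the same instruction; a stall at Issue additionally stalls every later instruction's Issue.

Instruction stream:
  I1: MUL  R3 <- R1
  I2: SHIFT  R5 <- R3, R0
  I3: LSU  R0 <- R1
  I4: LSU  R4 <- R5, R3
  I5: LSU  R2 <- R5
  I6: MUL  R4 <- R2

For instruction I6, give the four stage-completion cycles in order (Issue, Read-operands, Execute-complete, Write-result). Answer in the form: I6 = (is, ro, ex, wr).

I6 = (17, 20, 26, 27)

c1: issue I1 (MUL)
c2: I1 read-ops · issue I2 (SHIFT)
c3: issue I3 (LSU)
c4: I3 read-ops
c5: I3 finished on LSU
c8: I1 finished on MUL
c9: I1→R3
c10: I2 read-ops
c11: I2 finished on SHIFT · I3→R0
c12: I2→R5 · issue I4 (LSU)
c13: I4 read-ops
c14: I4 finished on LSU
c15: I4→R4
c16: issue I5 (LSU)
c17: I5 read-ops · issue I6 (MUL)
c18: I5 finished on LSU
c19: I5→R2
c20: I6 read-ops
c26: I6 finished on MUL
c27: I6→R4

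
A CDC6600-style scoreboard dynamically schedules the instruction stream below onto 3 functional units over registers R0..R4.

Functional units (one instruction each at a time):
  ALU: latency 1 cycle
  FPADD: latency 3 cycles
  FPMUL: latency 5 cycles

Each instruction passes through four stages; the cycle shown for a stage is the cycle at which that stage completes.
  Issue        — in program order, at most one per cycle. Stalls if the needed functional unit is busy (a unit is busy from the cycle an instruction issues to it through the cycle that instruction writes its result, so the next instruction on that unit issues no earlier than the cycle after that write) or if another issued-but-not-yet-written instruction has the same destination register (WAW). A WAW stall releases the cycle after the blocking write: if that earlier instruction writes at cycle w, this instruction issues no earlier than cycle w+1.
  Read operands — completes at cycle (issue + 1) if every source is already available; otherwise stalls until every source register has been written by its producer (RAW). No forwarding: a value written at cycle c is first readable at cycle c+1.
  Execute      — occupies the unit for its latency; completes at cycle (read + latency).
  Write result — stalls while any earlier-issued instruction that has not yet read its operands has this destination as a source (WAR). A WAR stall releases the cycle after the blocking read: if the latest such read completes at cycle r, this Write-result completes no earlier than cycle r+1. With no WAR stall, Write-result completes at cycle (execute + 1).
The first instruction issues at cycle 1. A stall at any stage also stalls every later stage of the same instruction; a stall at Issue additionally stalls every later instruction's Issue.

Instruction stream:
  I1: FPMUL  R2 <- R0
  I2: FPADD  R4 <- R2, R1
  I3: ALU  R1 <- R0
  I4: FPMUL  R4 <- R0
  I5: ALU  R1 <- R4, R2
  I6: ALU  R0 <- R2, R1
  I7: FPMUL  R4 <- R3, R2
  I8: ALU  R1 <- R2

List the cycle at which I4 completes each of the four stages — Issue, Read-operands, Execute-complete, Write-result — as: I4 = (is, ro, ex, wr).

I4 = (14, 15, 20, 21)

  I1 | 1 | 2 | 7 | 8
  I2 | 2 | 9 | 12 | 13   RAW R2: wait I1 write@8
  I3 | 3 | 4 | 5 | 10   WAR R1: wait I2 read@9
  I4 | 14 | 15 | 20 | 21   WAW R4: wait I2 write@13
  I5 | 15 | 22 | 23 | 24   RAW R4: wait I4 write@21
  I6 | 25 | 26 | 27 | 28   struct: ALU busy until I5 writes@24
  I7 | 26 | 27 | 32 | 33
  I8 | 29 | 30 | 31 | 32   struct: ALU busy until I6 writes@28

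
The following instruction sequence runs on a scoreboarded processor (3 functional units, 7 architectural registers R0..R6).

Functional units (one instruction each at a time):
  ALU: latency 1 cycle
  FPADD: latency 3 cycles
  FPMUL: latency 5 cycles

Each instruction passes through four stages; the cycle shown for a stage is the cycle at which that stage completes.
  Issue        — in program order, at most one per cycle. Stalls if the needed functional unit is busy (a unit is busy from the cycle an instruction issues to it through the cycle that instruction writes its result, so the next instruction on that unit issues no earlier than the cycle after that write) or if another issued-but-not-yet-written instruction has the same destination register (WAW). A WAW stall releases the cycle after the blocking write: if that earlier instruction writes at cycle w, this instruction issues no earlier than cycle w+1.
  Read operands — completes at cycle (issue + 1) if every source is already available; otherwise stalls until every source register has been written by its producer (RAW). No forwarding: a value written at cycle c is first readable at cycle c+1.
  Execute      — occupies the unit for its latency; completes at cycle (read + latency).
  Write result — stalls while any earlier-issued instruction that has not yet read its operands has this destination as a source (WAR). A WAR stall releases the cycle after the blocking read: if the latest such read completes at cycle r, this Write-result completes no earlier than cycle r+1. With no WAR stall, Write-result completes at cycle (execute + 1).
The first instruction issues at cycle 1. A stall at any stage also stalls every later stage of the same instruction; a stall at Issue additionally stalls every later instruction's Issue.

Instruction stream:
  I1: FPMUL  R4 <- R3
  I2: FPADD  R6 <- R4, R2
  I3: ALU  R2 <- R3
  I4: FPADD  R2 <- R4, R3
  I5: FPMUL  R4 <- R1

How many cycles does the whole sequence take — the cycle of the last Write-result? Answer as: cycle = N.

cycle = 22

I1  is:1  ro:2  ex:7  wr:8
I2  is:2  ro:9  ex:12  wr:13  — RAW R4: wait I1 write@8
I3  is:3  ro:4  ex:5  wr:10  — WAR R2: wait I2 read@9
I4  is:14  ro:15  ex:18  wr:19  — struct: FPADD busy until I2 writes@13
I5  is:15  ro:16  ex:21  wr:22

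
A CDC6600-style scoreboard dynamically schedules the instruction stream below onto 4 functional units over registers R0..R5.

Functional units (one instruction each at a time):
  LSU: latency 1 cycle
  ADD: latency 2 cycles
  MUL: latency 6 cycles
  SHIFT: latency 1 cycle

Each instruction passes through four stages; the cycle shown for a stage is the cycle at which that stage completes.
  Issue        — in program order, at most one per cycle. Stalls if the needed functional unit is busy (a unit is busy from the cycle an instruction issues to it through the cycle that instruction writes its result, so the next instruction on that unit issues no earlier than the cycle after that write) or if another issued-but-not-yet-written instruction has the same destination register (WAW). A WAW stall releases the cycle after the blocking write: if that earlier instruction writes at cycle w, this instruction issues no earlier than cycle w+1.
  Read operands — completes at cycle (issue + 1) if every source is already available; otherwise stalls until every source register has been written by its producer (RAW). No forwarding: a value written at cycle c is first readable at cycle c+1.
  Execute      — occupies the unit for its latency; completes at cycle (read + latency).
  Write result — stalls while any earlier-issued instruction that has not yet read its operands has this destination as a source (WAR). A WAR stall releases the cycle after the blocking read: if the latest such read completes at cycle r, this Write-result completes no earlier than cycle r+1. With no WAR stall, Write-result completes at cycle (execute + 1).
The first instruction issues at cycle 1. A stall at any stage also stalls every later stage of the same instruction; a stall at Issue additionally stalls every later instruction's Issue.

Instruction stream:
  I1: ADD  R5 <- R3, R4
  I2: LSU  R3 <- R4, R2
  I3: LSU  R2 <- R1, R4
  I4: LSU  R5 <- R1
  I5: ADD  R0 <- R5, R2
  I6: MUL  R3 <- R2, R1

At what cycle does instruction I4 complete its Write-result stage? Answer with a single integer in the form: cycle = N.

cycle = 13

I1: IS=1 RO=2 EX=4 WR=5
I2: IS=2 RO=3 EX=4 WR=5
I3: IS=6 RO=7 EX=8 WR=9  [struct: LSU busy until I2 writes@5]
I4: IS=10 RO=11 EX=12 WR=13  [struct: LSU busy until I3 writes@9]
I5: IS=11 RO=14 EX=16 WR=17  [RAW R5: wait I4 write@13]
I6: IS=12 RO=13 EX=19 WR=20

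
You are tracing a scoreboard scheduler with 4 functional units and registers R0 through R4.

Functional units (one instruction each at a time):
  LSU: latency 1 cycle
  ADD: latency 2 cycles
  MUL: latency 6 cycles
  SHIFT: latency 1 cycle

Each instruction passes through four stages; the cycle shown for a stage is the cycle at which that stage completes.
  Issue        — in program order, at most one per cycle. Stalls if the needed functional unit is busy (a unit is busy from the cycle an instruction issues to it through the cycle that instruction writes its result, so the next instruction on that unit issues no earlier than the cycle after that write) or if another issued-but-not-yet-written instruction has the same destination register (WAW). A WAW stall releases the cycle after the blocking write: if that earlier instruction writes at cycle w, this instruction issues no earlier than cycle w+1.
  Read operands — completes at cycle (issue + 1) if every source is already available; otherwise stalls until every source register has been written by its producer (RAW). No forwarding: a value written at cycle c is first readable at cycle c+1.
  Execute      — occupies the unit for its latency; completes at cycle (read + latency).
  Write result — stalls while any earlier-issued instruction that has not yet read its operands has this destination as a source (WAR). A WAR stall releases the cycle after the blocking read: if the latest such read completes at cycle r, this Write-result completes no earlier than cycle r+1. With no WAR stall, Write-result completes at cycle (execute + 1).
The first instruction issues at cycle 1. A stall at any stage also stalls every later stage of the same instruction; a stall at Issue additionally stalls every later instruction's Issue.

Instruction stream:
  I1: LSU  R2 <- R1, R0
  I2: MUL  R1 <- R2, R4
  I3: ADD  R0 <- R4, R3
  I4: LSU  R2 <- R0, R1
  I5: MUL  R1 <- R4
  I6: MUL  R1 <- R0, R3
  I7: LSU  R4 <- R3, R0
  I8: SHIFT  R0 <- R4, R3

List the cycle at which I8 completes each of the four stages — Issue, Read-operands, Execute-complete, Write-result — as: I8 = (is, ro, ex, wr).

I8 = (24, 27, 28, 29)

t=1  I1 dispatched to LSU
t=2  I1 operands ready, I2 dispatched to MUL
t=3  I1 complete, I3 dispatched to ADD
t=4  R2←I1, I3 operands ready
t=5  I2 operands ready, I4 dispatched to LSU
t=6  I3 complete
t=7  R0←I3
t=11  I2 complete
t=12  R1←I2
t=13  I4 operands ready, I5 dispatched to MUL
t=14  I4 complete, I5 operands ready
t=15  R2←I4
t=20  I5 complete
t=21  R1←I5
t=22  I6 dispatched to MUL
t=23  I6 operands ready, I7 dispatched to LSU
t=24  I7 operands ready, I8 dispatched to SHIFT
t=25  I7 complete
t=26  R4←I7
t=27  I8 operands ready
t=28  I8 complete
t=29  I6 complete, R0←I8
t=30  R1←I6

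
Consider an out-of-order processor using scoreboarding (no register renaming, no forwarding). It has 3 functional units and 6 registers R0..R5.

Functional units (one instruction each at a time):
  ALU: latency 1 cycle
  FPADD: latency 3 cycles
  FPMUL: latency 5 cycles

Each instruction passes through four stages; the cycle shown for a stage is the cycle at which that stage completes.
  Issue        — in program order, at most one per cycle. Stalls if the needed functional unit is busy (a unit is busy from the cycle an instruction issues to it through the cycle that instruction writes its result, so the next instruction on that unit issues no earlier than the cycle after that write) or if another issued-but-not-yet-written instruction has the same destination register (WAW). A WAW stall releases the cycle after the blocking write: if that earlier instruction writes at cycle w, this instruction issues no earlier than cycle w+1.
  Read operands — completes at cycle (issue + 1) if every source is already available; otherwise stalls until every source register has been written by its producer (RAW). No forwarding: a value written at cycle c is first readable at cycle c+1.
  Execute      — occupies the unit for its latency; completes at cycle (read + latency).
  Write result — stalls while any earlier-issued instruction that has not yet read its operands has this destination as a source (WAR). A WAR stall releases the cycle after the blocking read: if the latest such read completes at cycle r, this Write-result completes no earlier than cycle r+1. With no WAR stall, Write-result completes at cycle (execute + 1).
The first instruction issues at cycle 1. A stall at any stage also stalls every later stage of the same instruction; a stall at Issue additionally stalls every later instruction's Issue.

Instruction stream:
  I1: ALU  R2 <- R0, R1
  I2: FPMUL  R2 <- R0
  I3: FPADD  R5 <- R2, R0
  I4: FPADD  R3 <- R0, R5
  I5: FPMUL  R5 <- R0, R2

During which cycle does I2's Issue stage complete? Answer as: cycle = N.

cycle = 5

  I1 | 1 | 2 | 3 | 4
  I2 | 5 | 6 | 11 | 12   WAW R2: wait I1 write@4
  I3 | 6 | 13 | 16 | 17   RAW R2: wait I2 write@12
  I4 | 18 | 19 | 22 | 23   struct: FPADD busy until I3 writes@17
  I5 | 19 | 20 | 25 | 26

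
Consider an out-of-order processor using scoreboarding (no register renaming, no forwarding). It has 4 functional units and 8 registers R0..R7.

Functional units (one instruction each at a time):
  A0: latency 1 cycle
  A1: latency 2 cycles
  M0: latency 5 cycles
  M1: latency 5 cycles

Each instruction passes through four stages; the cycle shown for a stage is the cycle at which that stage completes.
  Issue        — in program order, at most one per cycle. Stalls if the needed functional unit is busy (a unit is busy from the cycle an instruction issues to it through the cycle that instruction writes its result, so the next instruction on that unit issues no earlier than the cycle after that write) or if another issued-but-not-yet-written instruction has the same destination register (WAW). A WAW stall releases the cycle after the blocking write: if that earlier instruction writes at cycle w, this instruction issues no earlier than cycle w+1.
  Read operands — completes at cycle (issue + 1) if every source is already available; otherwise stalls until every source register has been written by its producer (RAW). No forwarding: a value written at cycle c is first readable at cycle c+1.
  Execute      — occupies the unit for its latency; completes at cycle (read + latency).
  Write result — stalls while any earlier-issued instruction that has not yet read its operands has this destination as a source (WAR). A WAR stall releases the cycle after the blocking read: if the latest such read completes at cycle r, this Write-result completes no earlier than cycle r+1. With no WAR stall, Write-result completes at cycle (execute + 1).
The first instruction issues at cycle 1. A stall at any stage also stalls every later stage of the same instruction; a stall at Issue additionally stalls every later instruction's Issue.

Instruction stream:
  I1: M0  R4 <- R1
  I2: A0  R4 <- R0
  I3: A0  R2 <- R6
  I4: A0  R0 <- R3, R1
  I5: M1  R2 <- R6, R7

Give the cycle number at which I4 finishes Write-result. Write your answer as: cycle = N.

cycle = 20

[1] I1 issues→M0
[2] I1 reads
[7] I1 exec-done
[8] I1 writes R4
[9] I2 issues→A0
[10] I2 reads
[11] I2 exec-done
[12] I2 writes R4
[13] I3 issues→A0
[14] I3 reads
[15] I3 exec-done
[16] I3 writes R2
[17] I4 issues→A0
[18] I4 reads | I5 issues→M1
[19] I4 exec-done | I5 reads
[20] I4 writes R0
[24] I5 exec-done
[25] I5 writes R2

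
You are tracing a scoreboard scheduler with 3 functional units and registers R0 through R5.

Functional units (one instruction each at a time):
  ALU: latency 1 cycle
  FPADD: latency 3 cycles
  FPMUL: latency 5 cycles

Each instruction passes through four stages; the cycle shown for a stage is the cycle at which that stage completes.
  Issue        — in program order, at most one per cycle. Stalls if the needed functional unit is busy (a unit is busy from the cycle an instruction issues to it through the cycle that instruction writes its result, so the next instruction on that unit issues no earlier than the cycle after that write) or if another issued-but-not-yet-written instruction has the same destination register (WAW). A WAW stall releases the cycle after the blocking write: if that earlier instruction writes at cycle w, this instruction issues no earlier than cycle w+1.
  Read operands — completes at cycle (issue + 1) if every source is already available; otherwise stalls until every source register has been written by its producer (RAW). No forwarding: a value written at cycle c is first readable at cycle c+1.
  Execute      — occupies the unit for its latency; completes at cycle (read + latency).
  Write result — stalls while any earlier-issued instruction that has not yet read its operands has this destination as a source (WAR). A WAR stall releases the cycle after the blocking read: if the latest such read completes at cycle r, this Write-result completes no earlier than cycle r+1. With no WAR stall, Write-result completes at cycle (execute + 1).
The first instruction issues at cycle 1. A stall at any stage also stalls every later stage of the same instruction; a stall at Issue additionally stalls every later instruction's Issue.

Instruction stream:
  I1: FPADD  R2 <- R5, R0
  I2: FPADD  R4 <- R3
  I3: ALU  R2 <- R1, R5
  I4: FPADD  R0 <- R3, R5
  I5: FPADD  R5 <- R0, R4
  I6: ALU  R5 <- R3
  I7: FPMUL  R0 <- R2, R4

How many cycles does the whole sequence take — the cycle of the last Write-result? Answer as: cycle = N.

cycle = 33

I1  is:1  ro:2  ex:5  wr:6
I2  is:7  ro:8  ex:11  wr:12  — struct: FPADD busy until I1 writes@6
I3  is:8  ro:9  ex:10  wr:11
I4  is:13  ro:14  ex:17  wr:18  — struct: FPADD busy until I2 writes@12
I5  is:19  ro:20  ex:23  wr:24  — struct: FPADD busy until I4 writes@18
I6  is:25  ro:26  ex:27  wr:28  — WAW R5: wait I5 write@24
I7  is:26  ro:27  ex:32  wr:33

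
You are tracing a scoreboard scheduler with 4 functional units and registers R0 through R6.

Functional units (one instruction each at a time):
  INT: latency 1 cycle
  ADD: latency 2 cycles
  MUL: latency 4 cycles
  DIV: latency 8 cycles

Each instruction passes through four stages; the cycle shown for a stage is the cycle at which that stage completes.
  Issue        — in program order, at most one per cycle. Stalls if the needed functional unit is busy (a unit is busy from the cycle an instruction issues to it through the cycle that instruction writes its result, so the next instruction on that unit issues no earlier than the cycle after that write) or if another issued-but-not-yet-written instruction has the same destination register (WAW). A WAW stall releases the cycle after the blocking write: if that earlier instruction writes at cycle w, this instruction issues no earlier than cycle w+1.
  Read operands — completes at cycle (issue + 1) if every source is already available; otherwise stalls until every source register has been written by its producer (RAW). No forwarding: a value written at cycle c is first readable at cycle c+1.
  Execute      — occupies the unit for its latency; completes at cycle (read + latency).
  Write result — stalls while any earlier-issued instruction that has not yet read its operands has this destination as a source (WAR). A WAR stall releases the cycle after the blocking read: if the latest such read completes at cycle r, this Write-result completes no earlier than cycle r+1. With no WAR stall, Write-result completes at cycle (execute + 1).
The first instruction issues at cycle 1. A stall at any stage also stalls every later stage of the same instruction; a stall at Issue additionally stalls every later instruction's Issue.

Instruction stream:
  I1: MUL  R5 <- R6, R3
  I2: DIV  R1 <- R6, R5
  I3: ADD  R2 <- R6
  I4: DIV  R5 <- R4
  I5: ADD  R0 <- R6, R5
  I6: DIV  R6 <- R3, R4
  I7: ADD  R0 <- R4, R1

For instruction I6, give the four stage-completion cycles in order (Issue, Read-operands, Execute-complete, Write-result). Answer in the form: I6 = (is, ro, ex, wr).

cycle 1: I1 issues→MUL
cycle 2: I1 reads; I2 issues→DIV
cycle 3: I3 issues→ADD
cycle 4: I3 reads
cycle 6: I1 exec-done; I3 exec-done
cycle 7: I1 writes R5; I3 writes R2
cycle 8: I2 reads
cycle 16: I2 exec-done
cycle 17: I2 writes R1
cycle 18: I4 issues→DIV
cycle 19: I4 reads; I5 issues→ADD
cycle 27: I4 exec-done
cycle 28: I4 writes R5
cycle 29: I5 reads; I6 issues→DIV
cycle 30: I6 reads
cycle 31: I5 exec-done
cycle 32: I5 writes R0
cycle 33: I7 issues→ADD
cycle 34: I7 reads
cycle 36: I7 exec-done
cycle 37: I7 writes R0
cycle 38: I6 exec-done
cycle 39: I6 writes R6

I6 = (29, 30, 38, 39)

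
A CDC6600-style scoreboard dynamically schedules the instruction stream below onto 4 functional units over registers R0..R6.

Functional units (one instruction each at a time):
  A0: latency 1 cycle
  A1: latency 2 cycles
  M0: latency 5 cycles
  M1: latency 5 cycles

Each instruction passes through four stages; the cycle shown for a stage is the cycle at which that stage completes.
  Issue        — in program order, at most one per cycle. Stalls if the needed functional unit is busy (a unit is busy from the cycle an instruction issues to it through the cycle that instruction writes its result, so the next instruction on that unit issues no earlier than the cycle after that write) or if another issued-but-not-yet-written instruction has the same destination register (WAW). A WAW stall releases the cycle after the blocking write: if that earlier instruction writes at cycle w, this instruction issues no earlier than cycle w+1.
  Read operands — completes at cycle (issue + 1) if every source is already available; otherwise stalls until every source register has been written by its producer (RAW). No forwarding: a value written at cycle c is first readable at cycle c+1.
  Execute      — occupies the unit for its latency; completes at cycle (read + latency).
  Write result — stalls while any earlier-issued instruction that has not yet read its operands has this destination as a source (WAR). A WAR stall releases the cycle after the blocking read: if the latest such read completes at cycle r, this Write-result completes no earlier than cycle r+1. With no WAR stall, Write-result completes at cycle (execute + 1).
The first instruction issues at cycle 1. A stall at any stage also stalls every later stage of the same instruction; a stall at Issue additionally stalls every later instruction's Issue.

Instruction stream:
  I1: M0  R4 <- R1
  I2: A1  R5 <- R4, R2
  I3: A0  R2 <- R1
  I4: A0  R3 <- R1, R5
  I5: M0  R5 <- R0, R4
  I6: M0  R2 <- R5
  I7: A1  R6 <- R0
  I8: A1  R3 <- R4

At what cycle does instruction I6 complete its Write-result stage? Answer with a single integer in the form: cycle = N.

cycle = 28

I1  is:1  ro:2  ex:7  wr:8
I2  is:2  ro:9  ex:11  wr:12  — RAW R4: wait I1 write@8
I3  is:3  ro:4  ex:5  wr:10  — WAR R2: wait I2 read@9
I4  is:11  ro:13  ex:14  wr:15  — struct: A0 busy until I3 writes@10, RAW R5: wait I2 write@12
I5  is:13  ro:14  ex:19  wr:20  — WAW R5: wait I2 write@12
I6  is:21  ro:22  ex:27  wr:28  — struct: M0 busy until I5 writes@20
I7  is:22  ro:23  ex:25  wr:26
I8  is:27  ro:28  ex:30  wr:31  — struct: A1 busy until I7 writes@26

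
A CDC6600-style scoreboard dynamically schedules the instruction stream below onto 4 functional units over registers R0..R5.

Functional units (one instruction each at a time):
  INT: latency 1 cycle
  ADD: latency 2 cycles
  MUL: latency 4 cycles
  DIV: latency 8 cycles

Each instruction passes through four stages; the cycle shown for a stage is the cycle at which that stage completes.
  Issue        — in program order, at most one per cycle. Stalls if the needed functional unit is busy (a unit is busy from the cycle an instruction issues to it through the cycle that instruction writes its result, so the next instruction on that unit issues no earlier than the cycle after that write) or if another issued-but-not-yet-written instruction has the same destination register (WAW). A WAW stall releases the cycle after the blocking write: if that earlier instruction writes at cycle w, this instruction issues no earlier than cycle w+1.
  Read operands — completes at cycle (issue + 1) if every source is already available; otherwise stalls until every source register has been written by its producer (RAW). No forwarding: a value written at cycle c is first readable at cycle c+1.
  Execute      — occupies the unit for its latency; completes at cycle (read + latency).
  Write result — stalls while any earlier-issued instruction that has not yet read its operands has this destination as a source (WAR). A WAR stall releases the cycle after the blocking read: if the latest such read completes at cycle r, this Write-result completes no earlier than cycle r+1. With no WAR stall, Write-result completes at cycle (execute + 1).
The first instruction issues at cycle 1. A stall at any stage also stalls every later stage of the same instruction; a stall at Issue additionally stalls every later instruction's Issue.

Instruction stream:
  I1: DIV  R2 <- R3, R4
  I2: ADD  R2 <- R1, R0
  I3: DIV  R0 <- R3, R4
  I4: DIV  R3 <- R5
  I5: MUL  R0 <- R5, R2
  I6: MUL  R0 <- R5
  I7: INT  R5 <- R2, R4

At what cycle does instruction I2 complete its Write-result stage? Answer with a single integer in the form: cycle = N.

[1] issue I1 (DIV)
[2] I1 read-ops
[10] I1 finished on DIV
[11] I1→R2
[12] issue I2 (ADD)
[13] I2 read-ops; issue I3 (DIV)
[14] I3 read-ops
[15] I2 finished on ADD
[16] I2→R2
[22] I3 finished on DIV
[23] I3→R0
[24] issue I4 (DIV)
[25] I4 read-ops; issue I5 (MUL)
[26] I5 read-ops
[30] I5 finished on MUL
[31] I5→R0
[32] issue I6 (MUL)
[33] I4 finished on DIV; I6 read-ops; issue I7 (INT)
[34] I4→R3; I7 read-ops
[35] I7 finished on INT
[36] I7→R5
[37] I6 finished on MUL
[38] I6→R0

cycle = 16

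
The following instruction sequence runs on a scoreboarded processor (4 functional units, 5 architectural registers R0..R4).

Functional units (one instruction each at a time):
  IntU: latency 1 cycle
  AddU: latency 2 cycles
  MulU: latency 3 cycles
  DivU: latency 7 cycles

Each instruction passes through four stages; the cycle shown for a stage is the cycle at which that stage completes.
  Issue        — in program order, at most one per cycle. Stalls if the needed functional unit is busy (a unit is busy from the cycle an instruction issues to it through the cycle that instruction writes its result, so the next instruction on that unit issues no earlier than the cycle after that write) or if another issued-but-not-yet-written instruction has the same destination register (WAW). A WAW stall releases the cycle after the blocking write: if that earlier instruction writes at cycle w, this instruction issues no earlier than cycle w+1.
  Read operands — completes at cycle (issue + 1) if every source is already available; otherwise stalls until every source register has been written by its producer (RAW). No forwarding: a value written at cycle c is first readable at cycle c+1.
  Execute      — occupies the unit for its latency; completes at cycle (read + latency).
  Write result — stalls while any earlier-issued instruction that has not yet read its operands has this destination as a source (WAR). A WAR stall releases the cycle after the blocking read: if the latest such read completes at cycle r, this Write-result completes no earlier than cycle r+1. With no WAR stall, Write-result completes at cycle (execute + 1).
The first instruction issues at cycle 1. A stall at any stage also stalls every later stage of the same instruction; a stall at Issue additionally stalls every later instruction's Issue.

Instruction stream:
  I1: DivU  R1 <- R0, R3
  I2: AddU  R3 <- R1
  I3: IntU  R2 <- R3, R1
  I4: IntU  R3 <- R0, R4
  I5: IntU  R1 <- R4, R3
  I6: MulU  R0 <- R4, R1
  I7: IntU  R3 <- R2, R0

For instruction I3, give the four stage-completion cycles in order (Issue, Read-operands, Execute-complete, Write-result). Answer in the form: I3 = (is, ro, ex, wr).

I1  is:1  ro:2  ex:9  wr:10
I2  is:2  ro:11  ex:13  wr:14  — RAW R1: wait I1 write@10
I3  is:3  ro:15  ex:16  wr:17  — RAW R3: wait I2 write@14
I4  is:18  ro:19  ex:20  wr:21  — struct: IntU busy until I3 writes@17
I5  is:22  ro:23  ex:24  wr:25  — struct: IntU busy until I4 writes@21
I6  is:23  ro:26  ex:29  wr:30  — RAW R1: wait I5 write@25
I7  is:26  ro:31  ex:32  wr:33  — struct: IntU busy until I5 writes@25, RAW R0: wait I6 write@30

I3 = (3, 15, 16, 17)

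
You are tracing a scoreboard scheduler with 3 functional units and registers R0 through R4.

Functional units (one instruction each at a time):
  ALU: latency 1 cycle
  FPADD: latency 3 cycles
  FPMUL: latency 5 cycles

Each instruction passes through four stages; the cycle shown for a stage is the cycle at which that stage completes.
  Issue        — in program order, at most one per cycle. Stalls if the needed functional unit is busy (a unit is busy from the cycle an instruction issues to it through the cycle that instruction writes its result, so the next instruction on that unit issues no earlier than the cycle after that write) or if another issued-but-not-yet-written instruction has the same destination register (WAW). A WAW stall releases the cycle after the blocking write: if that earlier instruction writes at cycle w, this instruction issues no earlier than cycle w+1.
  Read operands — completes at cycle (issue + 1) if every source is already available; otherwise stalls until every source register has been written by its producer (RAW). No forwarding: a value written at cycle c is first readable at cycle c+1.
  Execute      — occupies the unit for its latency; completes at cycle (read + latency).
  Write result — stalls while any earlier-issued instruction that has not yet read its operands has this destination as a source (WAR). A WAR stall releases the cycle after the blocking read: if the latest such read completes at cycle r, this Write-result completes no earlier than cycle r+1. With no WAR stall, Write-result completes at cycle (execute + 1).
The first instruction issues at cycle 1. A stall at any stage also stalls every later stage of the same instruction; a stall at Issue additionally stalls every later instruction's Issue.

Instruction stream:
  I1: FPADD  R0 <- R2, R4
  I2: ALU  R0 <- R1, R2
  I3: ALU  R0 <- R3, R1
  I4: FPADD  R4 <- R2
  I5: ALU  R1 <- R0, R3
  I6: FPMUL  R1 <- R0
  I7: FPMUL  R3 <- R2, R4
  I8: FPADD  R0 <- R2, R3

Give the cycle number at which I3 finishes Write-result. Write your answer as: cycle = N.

cycle = 14

c1: I1 dispatched to FPADD
c2: I1 operands ready
c5: I1 complete
c6: R0←I1
c7: I2 dispatched to ALU
c8: I2 operands ready
c9: I2 complete
c10: R0←I2
c11: I3 dispatched to ALU
c12: I3 operands ready · I4 dispatched to FPADD
c13: I3 complete · I4 operands ready
c14: R0←I3
c15: I5 dispatched to ALU
c16: I4 complete · I5 operands ready
c17: R4←I4 · I5 complete
c18: R1←I5
c19: I6 dispatched to FPMUL
c20: I6 operands ready
c25: I6 complete
c26: R1←I6
c27: I7 dispatched to FPMUL
c28: I7 operands ready · I8 dispatched to FPADD
c33: I7 complete
c34: R3←I7
c35: I8 operands ready
c38: I8 complete
c39: R0←I8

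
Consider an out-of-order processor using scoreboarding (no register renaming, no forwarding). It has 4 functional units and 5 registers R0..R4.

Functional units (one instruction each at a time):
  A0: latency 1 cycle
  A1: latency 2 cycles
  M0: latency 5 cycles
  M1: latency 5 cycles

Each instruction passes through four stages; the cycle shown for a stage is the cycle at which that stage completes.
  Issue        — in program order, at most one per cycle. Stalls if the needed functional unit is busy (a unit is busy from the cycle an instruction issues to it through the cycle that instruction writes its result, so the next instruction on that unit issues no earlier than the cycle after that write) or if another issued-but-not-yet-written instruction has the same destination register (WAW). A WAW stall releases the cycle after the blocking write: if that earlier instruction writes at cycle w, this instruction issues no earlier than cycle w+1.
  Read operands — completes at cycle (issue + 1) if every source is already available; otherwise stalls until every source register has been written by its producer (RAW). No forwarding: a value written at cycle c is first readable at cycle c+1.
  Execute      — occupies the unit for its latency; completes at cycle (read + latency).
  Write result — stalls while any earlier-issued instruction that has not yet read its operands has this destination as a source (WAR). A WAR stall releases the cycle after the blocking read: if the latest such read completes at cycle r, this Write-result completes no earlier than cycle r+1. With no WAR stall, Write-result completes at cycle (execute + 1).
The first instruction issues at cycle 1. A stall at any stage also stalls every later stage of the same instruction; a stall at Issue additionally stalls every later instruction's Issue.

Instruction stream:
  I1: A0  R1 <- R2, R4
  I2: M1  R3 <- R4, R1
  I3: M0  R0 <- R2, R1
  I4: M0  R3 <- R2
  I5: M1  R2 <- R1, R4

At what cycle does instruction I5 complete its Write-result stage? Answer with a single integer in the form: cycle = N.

cycle = 20

[1] I1 issues→A0
[2] I1 reads, I2 issues→M1
[3] I1 exec-done, I3 issues→M0
[4] I1 writes R1
[5] I2 reads, I3 reads
[10] I2 exec-done, I3 exec-done
[11] I2 writes R3, I3 writes R0
[12] I4 issues→M0
[13] I4 reads, I5 issues→M1
[14] I5 reads
[18] I4 exec-done
[19] I4 writes R3, I5 exec-done
[20] I5 writes R2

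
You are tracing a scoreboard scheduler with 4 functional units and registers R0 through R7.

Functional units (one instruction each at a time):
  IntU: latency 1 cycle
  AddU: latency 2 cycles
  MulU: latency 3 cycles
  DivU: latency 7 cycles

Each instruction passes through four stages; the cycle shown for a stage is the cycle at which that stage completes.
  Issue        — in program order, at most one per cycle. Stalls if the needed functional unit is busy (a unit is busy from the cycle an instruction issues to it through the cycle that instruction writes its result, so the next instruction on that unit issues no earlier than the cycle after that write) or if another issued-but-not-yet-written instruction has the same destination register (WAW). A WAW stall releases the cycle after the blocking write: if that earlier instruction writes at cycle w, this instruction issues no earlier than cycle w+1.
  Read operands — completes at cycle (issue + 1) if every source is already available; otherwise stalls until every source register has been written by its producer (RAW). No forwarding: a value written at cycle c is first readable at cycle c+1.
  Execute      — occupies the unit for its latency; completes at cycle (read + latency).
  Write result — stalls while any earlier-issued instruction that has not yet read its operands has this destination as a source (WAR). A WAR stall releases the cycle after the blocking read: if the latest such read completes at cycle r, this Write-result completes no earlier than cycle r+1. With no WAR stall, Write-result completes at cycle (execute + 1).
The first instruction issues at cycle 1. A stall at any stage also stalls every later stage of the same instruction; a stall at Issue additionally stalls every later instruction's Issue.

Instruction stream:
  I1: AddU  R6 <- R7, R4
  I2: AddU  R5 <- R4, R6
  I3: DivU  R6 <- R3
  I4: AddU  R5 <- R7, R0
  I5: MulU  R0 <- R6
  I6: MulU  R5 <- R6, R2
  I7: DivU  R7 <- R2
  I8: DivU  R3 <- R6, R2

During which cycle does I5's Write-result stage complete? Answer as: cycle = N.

cycle = 21

I1  is:1  ro:2  ex:4  wr:5
I2  is:6  ro:7  ex:9  wr:10  — struct: AddU busy until I1 writes@5
I3  is:7  ro:8  ex:15  wr:16
I4  is:11  ro:12  ex:14  wr:15  — struct: AddU busy until I2 writes@10
I5  is:12  ro:17  ex:20  wr:21  — RAW R6: wait I3 write@16
I6  is:22  ro:23  ex:26  wr:27  — struct: MulU busy until I5 writes@21
I7  is:23  ro:24  ex:31  wr:32
I8  is:33  ro:34  ex:41  wr:42  — struct: DivU busy until I7 writes@32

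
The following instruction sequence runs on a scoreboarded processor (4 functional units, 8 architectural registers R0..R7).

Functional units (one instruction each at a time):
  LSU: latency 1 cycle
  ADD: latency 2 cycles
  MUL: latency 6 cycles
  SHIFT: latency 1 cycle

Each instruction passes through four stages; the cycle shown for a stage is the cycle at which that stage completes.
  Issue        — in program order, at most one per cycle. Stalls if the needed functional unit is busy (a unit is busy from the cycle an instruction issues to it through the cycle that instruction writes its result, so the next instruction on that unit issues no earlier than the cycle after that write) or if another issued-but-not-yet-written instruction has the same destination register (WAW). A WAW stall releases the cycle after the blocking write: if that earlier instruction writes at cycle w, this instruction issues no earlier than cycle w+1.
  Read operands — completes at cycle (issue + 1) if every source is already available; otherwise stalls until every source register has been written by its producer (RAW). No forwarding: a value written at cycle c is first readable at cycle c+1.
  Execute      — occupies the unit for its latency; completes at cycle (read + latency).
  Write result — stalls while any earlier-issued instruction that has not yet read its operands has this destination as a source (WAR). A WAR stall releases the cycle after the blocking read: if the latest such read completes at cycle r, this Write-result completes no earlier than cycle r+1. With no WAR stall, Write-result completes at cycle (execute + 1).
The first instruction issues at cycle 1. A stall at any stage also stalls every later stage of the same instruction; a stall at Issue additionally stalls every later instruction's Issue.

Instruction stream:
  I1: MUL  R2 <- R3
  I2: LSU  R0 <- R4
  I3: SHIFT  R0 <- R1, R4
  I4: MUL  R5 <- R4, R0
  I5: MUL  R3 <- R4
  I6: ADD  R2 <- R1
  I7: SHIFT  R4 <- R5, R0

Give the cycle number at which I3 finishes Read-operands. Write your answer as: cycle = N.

t=1  issue I1 (MUL)
t=2  I1 read-ops, issue I2 (LSU)
t=3  I2 read-ops
t=4  I2 finished on LSU
t=5  I2→R0
t=6  issue I3 (SHIFT)
t=7  I3 read-ops
t=8  I1 finished on MUL, I3 finished on SHIFT
t=9  I1→R2, I3→R0
t=10  issue I4 (MUL)
t=11  I4 read-ops
t=17  I4 finished on MUL
t=18  I4→R5
t=19  issue I5 (MUL)
t=20  I5 read-ops, issue I6 (ADD)
t=21  I6 read-ops, issue I7 (SHIFT)
t=22  I7 read-ops
t=23  I6 finished on ADD, I7 finished on SHIFT
t=24  I6→R2, I7→R4
t=26  I5 finished on MUL
t=27  I5→R3

cycle = 7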